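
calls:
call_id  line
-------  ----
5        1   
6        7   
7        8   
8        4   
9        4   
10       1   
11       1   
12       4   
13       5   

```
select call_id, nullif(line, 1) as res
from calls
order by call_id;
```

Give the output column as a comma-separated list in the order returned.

call_id=5: line=1 vs 1: equal → NULL
call_id=6: line=7 vs 1: differ → 7
call_id=7: line=8 vs 1: differ → 8
call_id=8: line=4 vs 1: differ → 4
call_id=9: line=4 vs 1: differ → 4
call_id=10: line=1 vs 1: equal → NULL
call_id=11: line=1 vs 1: equal → NULL
call_id=12: line=4 vs 1: differ → 4
call_id=13: line=5 vs 1: differ → 5

NULL, 7, 8, 4, 4, NULL, NULL, 4, 5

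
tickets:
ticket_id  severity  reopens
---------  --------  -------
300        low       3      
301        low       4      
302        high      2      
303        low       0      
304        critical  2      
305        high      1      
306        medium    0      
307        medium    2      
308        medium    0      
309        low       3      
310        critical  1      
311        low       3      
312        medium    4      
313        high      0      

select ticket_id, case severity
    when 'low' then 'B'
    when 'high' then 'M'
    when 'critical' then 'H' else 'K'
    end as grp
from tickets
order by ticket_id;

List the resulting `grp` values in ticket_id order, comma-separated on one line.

B, B, M, B, H, M, K, K, K, B, H, B, K, M

ticket_id=300: severity='low' → B
ticket_id=301: severity='low' → B
ticket_id=302: severity='high' → M
ticket_id=303: severity='low' → B
ticket_id=304: severity='critical' → H
ticket_id=305: severity='high' → M
ticket_id=306: ELSE → K
ticket_id=307: ELSE → K
ticket_id=308: ELSE → K
ticket_id=309: severity='low' → B
ticket_id=310: severity='critical' → H
ticket_id=311: severity='low' → B
ticket_id=312: ELSE → K
ticket_id=313: severity='high' → M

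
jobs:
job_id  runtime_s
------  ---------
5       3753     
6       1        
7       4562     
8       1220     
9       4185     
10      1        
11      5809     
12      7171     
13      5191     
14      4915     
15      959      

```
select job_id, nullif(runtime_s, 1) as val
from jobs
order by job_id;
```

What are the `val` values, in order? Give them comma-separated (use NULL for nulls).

job_id=5: runtime_s=3753 vs 1: differ → 3753
job_id=6: runtime_s=1 vs 1: equal → NULL
job_id=7: runtime_s=4562 vs 1: differ → 4562
job_id=8: runtime_s=1220 vs 1: differ → 1220
job_id=9: runtime_s=4185 vs 1: differ → 4185
job_id=10: runtime_s=1 vs 1: equal → NULL
job_id=11: runtime_s=5809 vs 1: differ → 5809
job_id=12: runtime_s=7171 vs 1: differ → 7171
job_id=13: runtime_s=5191 vs 1: differ → 5191
job_id=14: runtime_s=4915 vs 1: differ → 4915
job_id=15: runtime_s=959 vs 1: differ → 959

3753, NULL, 4562, 1220, 4185, NULL, 5809, 7171, 5191, 4915, 959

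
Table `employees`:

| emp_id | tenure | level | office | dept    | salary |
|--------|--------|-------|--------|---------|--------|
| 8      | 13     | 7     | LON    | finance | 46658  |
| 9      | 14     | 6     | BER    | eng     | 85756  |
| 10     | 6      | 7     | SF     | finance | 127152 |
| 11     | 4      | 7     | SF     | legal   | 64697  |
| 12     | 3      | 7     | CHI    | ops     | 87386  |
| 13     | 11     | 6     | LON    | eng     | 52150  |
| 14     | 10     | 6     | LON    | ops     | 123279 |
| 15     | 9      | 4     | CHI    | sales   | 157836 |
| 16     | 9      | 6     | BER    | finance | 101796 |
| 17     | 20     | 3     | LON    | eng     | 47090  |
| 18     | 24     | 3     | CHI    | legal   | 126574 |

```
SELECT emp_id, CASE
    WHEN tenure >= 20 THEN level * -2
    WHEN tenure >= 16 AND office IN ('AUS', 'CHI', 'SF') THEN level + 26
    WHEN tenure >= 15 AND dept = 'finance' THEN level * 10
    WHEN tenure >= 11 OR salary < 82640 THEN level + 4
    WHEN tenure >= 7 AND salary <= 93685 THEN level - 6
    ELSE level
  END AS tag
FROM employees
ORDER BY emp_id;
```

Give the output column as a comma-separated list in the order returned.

emp_id=8: tenure >= 11 OR salary < 82640 → 11
emp_id=9: tenure >= 11 OR salary < 82640 → 10
emp_id=10: ELSE → 7
emp_id=11: tenure >= 11 OR salary < 82640 → 11
emp_id=12: ELSE → 7
emp_id=13: tenure >= 11 OR salary < 82640 → 10
emp_id=14: ELSE → 6
emp_id=15: ELSE → 4
emp_id=16: ELSE → 6
emp_id=17: tenure >= 20 → -6
emp_id=18: tenure >= 20 → -6

11, 10, 7, 11, 7, 10, 6, 4, 6, -6, -6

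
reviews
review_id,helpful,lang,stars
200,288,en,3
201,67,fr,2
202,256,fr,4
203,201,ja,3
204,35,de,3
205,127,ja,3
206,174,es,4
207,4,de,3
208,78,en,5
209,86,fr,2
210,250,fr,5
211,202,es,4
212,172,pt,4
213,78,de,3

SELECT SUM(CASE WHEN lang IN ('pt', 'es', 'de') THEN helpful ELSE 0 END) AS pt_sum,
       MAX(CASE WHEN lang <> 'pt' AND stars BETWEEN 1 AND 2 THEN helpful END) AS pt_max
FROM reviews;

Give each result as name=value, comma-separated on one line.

[pt_sum: lang IN ('pt', 'es', 'de')]
review_id=200: ✗
review_id=201: ✗
review_id=202: ✗
review_id=203: ✗
review_id=204: ✓ → 35
review_id=205: ✗
review_id=206: ✓ → 174
review_id=207: ✓ → 4
review_id=208: ✗
review_id=209: ✗
review_id=210: ✗
review_id=211: ✓ → 202
review_id=212: ✓ → 172
review_id=213: ✓ → 78
pt_sum = 35 + 174 + 4 + 202 + 172 + 78 = 665
—
[pt_max: lang <> 'pt' AND stars BETWEEN 1 AND 2]
review_id=200: ✗
review_id=201: ✓ → 67
review_id=202: ✗
review_id=203: ✗
review_id=204: ✗
review_id=205: ✗
review_id=206: ✗
review_id=207: ✗
review_id=208: ✗
review_id=209: ✓ → 86
review_id=210: ✗
review_id=211: ✗
review_id=212: ✗
review_id=213: ✗
pt_max = MAX(67, 86) = 86

pt_sum=665, pt_max=86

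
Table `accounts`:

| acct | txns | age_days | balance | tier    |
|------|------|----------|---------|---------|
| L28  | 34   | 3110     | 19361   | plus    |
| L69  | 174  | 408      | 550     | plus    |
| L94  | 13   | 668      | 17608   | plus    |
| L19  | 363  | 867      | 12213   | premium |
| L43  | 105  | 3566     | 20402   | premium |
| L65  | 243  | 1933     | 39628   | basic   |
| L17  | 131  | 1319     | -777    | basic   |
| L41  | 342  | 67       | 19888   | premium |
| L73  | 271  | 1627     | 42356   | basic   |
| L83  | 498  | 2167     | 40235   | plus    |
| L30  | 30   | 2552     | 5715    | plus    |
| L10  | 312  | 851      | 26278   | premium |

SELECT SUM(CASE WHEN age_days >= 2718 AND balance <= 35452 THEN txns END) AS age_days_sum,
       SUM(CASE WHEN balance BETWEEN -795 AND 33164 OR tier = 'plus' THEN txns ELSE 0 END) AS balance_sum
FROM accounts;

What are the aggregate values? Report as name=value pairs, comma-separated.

age_days_sum=139, balance_sum=2002

[age_days_sum: age_days >= 2718 AND balance <= 35452]
acct=L28: ✓ → 34
acct=L69: ✗
acct=L94: ✗
acct=L19: ✗
acct=L43: ✓ → 105
acct=L65: ✗
acct=L17: ✗
acct=L41: ✗
acct=L73: ✗
acct=L83: ✗
acct=L30: ✗
acct=L10: ✗
age_days_sum = 34 + 105 = 139
—
[balance_sum: balance BETWEEN -795 AND 33164 OR tier = 'plus']
acct=L28: ✓ → 34
acct=L69: ✓ → 174
acct=L94: ✓ → 13
acct=L19: ✓ → 363
acct=L43: ✓ → 105
acct=L65: ✗
acct=L17: ✓ → 131
acct=L41: ✓ → 342
acct=L73: ✗
acct=L83: ✓ → 498
acct=L30: ✓ → 30
acct=L10: ✓ → 312
balance_sum = 34 + 174 + 13 + 363 + 105 + 131 + 342 + 498 + 30 + 312 = 2002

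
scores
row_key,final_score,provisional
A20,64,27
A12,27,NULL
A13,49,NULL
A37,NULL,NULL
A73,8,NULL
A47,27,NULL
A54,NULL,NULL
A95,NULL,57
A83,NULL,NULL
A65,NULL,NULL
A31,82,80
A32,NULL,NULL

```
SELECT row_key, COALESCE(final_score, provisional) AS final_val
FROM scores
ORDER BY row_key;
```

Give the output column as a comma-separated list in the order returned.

27, 49, 64, 82, NULL, NULL, 27, NULL, NULL, 8, NULL, 57

row_key=A12: final_score=27 → 27
row_key=A13: final_score=49 → 49
row_key=A20: final_score=64 → 64
row_key=A31: final_score=82 → 82
row_key=A32: final_score=NULL, provisional=NULL (all NULL) → NULL
row_key=A37: final_score=NULL, provisional=NULL (all NULL) → NULL
row_key=A47: final_score=27 → 27
row_key=A54: final_score=NULL, provisional=NULL (all NULL) → NULL
row_key=A65: final_score=NULL, provisional=NULL (all NULL) → NULL
row_key=A73: final_score=8 → 8
row_key=A83: final_score=NULL, provisional=NULL (all NULL) → NULL
row_key=A95: final_score=NULL, provisional=57 → 57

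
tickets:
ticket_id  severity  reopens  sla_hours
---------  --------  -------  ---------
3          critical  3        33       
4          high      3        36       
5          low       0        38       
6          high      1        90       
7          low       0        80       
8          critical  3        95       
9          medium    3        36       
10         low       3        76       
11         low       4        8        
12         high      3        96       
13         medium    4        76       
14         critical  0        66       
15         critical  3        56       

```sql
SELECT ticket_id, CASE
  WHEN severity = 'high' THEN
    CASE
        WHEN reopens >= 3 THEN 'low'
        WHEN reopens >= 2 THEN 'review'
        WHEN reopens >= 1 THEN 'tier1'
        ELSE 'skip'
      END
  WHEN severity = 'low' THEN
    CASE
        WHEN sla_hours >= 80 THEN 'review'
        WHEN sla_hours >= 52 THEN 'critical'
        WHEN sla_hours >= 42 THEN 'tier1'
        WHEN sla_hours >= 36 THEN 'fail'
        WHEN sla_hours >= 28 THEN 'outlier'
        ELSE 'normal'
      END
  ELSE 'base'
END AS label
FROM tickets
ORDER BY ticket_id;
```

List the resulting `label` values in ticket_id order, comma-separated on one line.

ticket_id=3: severity='critical' → outer ELSE → base
ticket_id=4: severity='high' → inner[reopens >= 3] → low
ticket_id=5: severity='low' → inner[sla_hours >= 36] → fail
ticket_id=6: severity='high' → inner[reopens >= 1] → tier1
ticket_id=7: severity='low' → inner[sla_hours >= 80] → review
ticket_id=8: severity='critical' → outer ELSE → base
ticket_id=9: severity='medium' → outer ELSE → base
ticket_id=10: severity='low' → inner[sla_hours >= 52] → critical
ticket_id=11: severity='low' → inner[ELSE] → normal
ticket_id=12: severity='high' → inner[reopens >= 3] → low
ticket_id=13: severity='medium' → outer ELSE → base
ticket_id=14: severity='critical' → outer ELSE → base
ticket_id=15: severity='critical' → outer ELSE → base

base, low, fail, tier1, review, base, base, critical, normal, low, base, base, base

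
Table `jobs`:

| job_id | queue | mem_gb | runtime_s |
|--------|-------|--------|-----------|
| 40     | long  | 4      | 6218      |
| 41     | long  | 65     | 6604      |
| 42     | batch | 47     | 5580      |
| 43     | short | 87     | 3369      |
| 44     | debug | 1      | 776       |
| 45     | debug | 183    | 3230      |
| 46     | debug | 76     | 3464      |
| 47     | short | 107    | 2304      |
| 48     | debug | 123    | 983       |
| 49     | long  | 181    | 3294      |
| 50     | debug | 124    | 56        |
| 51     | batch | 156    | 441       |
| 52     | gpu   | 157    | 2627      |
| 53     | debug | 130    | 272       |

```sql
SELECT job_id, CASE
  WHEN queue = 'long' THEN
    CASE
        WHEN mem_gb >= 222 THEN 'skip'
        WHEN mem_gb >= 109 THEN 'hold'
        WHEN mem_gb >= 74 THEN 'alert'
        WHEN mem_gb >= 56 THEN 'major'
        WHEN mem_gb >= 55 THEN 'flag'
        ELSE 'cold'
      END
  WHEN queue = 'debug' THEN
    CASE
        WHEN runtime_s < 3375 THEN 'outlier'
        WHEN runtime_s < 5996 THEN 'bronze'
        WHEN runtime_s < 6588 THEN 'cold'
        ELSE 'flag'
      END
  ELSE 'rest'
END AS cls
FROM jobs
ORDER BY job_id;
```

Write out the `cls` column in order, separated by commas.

job_id=40: queue='long' → inner[ELSE] → cold
job_id=41: queue='long' → inner[mem_gb >= 56] → major
job_id=42: queue='batch' → outer ELSE → rest
job_id=43: queue='short' → outer ELSE → rest
job_id=44: queue='debug' → inner[runtime_s < 3375] → outlier
job_id=45: queue='debug' → inner[runtime_s < 3375] → outlier
job_id=46: queue='debug' → inner[runtime_s < 5996] → bronze
job_id=47: queue='short' → outer ELSE → rest
job_id=48: queue='debug' → inner[runtime_s < 3375] → outlier
job_id=49: queue='long' → inner[mem_gb >= 109] → hold
job_id=50: queue='debug' → inner[runtime_s < 3375] → outlier
job_id=51: queue='batch' → outer ELSE → rest
job_id=52: queue='gpu' → outer ELSE → rest
job_id=53: queue='debug' → inner[runtime_s < 3375] → outlier

cold, major, rest, rest, outlier, outlier, bronze, rest, outlier, hold, outlier, rest, rest, outlier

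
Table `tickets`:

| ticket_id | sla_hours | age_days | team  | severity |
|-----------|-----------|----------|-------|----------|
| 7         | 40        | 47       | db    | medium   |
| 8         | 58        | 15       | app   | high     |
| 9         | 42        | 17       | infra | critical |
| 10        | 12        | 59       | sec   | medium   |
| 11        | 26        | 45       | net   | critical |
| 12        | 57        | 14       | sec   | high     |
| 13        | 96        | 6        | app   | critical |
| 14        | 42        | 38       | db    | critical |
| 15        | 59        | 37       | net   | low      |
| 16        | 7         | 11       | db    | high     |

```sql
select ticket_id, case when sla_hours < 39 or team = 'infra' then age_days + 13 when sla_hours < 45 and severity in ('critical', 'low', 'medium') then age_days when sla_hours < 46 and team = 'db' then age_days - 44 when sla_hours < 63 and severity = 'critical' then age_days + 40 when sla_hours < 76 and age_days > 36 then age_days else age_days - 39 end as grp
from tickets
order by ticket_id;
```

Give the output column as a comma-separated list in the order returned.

ticket_id=7: sla_hours < 45 and severity in ('critical', 'low', 'medium') → 47
ticket_id=8: ELSE → -24
ticket_id=9: sla_hours < 39 or team = 'infra' → 30
ticket_id=10: sla_hours < 39 or team = 'infra' → 72
ticket_id=11: sla_hours < 39 or team = 'infra' → 58
ticket_id=12: ELSE → -25
ticket_id=13: ELSE → -33
ticket_id=14: sla_hours < 45 and severity in ('critical', 'low', 'medium') → 38
ticket_id=15: sla_hours < 76 and age_days > 36 → 37
ticket_id=16: sla_hours < 39 or team = 'infra' → 24

47, -24, 30, 72, 58, -25, -33, 38, 37, 24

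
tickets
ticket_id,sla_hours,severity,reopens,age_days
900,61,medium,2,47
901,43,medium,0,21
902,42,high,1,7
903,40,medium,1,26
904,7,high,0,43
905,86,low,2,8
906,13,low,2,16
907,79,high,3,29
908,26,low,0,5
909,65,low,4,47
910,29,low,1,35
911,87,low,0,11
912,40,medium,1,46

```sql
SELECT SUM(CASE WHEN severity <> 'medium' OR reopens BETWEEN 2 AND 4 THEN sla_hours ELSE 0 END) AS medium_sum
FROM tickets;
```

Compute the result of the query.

ticket_id=900: ✓ → 61
ticket_id=901: ✗
ticket_id=902: ✓ → 42
ticket_id=903: ✗
ticket_id=904: ✓ → 7
ticket_id=905: ✓ → 86
ticket_id=906: ✓ → 13
ticket_id=907: ✓ → 79
ticket_id=908: ✓ → 26
ticket_id=909: ✓ → 65
ticket_id=910: ✓ → 29
ticket_id=911: ✓ → 87
ticket_id=912: ✗
medium_sum = 61 + 42 + 7 + 86 + 13 + 79 + 26 + 65 + 29 + 87 = 495

495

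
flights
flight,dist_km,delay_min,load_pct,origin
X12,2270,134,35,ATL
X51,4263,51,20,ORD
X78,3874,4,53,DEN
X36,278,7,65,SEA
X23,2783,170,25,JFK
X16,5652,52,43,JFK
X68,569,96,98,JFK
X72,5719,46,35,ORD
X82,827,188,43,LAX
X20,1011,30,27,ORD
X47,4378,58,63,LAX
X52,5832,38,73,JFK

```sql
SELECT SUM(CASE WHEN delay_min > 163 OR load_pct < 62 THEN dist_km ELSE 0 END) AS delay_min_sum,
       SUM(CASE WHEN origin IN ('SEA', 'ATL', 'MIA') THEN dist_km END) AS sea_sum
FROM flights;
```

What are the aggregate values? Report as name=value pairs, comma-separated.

[delay_min_sum: delay_min > 163 OR load_pct < 62]
flight=X12: ✓ → 2270
flight=X51: ✓ → 4263
flight=X78: ✓ → 3874
flight=X36: ✗
flight=X23: ✓ → 2783
flight=X16: ✓ → 5652
flight=X68: ✗
flight=X72: ✓ → 5719
flight=X82: ✓ → 827
flight=X20: ✓ → 1011
flight=X47: ✗
flight=X52: ✗
delay_min_sum = 2270 + 4263 + 3874 + 2783 + 5652 + 5719 + 827 + 1011 = 26399
—
[sea_sum: origin IN ('SEA', 'ATL', 'MIA')]
flight=X12: ✓ → 2270
flight=X51: ✗
flight=X78: ✗
flight=X36: ✓ → 278
flight=X23: ✗
flight=X16: ✗
flight=X68: ✗
flight=X72: ✗
flight=X82: ✗
flight=X20: ✗
flight=X47: ✗
flight=X52: ✗
sea_sum = 2270 + 278 = 2548

delay_min_sum=26399, sea_sum=2548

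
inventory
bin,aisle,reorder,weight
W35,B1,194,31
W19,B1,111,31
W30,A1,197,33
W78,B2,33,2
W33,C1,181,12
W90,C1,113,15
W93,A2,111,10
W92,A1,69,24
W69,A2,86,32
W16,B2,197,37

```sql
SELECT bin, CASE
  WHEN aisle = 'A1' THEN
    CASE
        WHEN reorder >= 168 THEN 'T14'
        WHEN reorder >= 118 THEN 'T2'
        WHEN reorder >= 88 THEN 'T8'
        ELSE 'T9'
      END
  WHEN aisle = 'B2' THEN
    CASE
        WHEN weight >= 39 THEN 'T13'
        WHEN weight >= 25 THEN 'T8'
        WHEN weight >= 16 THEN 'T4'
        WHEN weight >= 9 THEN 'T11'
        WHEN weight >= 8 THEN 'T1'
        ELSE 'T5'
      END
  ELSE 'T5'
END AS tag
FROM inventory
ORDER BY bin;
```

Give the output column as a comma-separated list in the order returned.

T8, T5, T14, T5, T5, T5, T5, T5, T9, T5

bin=W16: aisle='B2' → inner[weight >= 25] → T8
bin=W19: aisle='B1' → outer ELSE → T5
bin=W30: aisle='A1' → inner[reorder >= 168] → T14
bin=W33: aisle='C1' → outer ELSE → T5
bin=W35: aisle='B1' → outer ELSE → T5
bin=W69: aisle='A2' → outer ELSE → T5
bin=W78: aisle='B2' → inner[ELSE] → T5
bin=W90: aisle='C1' → outer ELSE → T5
bin=W92: aisle='A1' → inner[ELSE] → T9
bin=W93: aisle='A2' → outer ELSE → T5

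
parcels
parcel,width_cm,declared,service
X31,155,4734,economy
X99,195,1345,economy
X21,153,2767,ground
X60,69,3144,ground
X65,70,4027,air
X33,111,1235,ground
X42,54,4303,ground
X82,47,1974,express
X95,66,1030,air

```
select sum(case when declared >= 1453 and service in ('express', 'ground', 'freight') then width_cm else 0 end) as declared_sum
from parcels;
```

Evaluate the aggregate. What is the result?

323

parcel=X31: ✗
parcel=X99: ✗
parcel=X21: ✓ → 153
parcel=X60: ✓ → 69
parcel=X65: ✗
parcel=X33: ✗
parcel=X42: ✓ → 54
parcel=X82: ✓ → 47
parcel=X95: ✗
declared_sum = 153 + 69 + 54 + 47 = 323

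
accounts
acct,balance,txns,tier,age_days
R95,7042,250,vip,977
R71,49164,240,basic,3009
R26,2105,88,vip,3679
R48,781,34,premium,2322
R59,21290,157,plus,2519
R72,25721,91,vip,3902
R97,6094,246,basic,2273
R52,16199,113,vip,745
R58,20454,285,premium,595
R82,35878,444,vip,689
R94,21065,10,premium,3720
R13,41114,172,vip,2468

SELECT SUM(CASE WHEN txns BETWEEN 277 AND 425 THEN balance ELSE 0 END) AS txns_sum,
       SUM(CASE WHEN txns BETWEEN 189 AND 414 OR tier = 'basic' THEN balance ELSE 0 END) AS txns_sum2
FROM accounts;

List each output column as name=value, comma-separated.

txns_sum=20454, txns_sum2=82754

[txns_sum: txns BETWEEN 277 AND 425]
acct=R95: ✗
acct=R71: ✗
acct=R26: ✗
acct=R48: ✗
acct=R59: ✗
acct=R72: ✗
acct=R97: ✗
acct=R52: ✗
acct=R58: ✓ → 20454
acct=R82: ✗
acct=R94: ✗
acct=R13: ✗
txns_sum = 20454
—
[txns_sum2: txns BETWEEN 189 AND 414 OR tier = 'basic']
acct=R95: ✓ → 7042
acct=R71: ✓ → 49164
acct=R26: ✗
acct=R48: ✗
acct=R59: ✗
acct=R72: ✗
acct=R97: ✓ → 6094
acct=R52: ✗
acct=R58: ✓ → 20454
acct=R82: ✗
acct=R94: ✗
acct=R13: ✗
txns_sum2 = 7042 + 49164 + 6094 + 20454 = 82754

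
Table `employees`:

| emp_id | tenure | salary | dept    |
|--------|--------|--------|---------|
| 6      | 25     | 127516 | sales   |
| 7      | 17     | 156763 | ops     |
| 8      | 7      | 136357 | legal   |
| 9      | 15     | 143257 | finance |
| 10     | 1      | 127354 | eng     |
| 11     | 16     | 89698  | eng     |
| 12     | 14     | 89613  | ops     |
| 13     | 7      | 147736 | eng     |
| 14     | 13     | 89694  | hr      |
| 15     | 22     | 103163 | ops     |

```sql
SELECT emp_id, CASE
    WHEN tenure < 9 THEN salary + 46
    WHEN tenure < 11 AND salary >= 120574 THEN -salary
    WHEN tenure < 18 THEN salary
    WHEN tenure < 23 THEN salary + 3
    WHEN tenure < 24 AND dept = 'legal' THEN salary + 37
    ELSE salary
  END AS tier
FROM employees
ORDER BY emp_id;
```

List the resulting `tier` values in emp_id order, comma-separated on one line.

127516, 156763, 136403, 143257, 127400, 89698, 89613, 147782, 89694, 103166

emp_id=6: ELSE → 127516
emp_id=7: tenure < 18 → 156763
emp_id=8: tenure < 9 → 136403
emp_id=9: tenure < 18 → 143257
emp_id=10: tenure < 9 → 127400
emp_id=11: tenure < 18 → 89698
emp_id=12: tenure < 18 → 89613
emp_id=13: tenure < 9 → 147782
emp_id=14: tenure < 18 → 89694
emp_id=15: tenure < 23 → 103166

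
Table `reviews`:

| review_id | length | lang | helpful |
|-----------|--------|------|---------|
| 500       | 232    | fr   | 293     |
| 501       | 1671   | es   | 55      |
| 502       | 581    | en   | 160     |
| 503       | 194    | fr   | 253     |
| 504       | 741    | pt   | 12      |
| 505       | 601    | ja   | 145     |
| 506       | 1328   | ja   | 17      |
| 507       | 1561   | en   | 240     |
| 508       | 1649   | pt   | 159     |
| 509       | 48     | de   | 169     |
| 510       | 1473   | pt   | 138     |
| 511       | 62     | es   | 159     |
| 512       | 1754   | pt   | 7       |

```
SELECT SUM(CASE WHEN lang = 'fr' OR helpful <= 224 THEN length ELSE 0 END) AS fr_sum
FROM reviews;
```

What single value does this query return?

10334

review_id=500: ✓ → 232
review_id=501: ✓ → 1671
review_id=502: ✓ → 581
review_id=503: ✓ → 194
review_id=504: ✓ → 741
review_id=505: ✓ → 601
review_id=506: ✓ → 1328
review_id=507: ✗
review_id=508: ✓ → 1649
review_id=509: ✓ → 48
review_id=510: ✓ → 1473
review_id=511: ✓ → 62
review_id=512: ✓ → 1754
fr_sum = 232 + 1671 + 581 + 194 + 741 + 601 + 1328 + 1649 + 48 + 1473 + 62 + 1754 = 10334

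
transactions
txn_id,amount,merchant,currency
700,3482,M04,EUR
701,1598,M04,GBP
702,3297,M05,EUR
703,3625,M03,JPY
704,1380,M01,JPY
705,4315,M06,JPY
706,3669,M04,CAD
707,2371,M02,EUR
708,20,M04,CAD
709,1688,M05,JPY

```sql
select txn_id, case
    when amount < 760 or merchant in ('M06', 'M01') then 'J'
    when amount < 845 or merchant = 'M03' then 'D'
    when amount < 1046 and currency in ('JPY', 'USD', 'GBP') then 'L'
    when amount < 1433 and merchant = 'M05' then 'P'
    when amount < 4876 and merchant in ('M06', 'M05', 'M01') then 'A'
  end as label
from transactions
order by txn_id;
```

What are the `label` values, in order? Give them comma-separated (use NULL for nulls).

txn_id=700: (no match → NULL) → NULL
txn_id=701: (no match → NULL) → NULL
txn_id=702: amount < 4876 and merchant in ('M06', 'M05', 'M01') → A
txn_id=703: amount < 845 or merchant = 'M03' → D
txn_id=704: amount < 760 or merchant in ('M06', 'M01') → J
txn_id=705: amount < 760 or merchant in ('M06', 'M01') → J
txn_id=706: (no match → NULL) → NULL
txn_id=707: (no match → NULL) → NULL
txn_id=708: amount < 760 or merchant in ('M06', 'M01') → J
txn_id=709: amount < 4876 and merchant in ('M06', 'M05', 'M01') → A

NULL, NULL, A, D, J, J, NULL, NULL, J, A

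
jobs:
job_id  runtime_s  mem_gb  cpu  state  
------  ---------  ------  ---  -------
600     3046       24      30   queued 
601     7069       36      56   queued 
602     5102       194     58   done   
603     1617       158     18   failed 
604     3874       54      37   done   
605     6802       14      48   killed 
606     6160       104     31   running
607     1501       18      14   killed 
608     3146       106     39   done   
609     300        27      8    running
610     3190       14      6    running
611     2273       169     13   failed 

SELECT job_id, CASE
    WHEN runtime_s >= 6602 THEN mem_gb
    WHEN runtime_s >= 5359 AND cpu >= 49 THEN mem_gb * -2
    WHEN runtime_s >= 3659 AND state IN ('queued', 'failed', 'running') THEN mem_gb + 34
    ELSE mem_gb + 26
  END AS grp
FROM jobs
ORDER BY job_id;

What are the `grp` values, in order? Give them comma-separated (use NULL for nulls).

job_id=600: ELSE → 50
job_id=601: runtime_s >= 6602 → 36
job_id=602: ELSE → 220
job_id=603: ELSE → 184
job_id=604: ELSE → 80
job_id=605: runtime_s >= 6602 → 14
job_id=606: runtime_s >= 3659 AND state IN ('queued', 'failed', 'running') → 138
job_id=607: ELSE → 44
job_id=608: ELSE → 132
job_id=609: ELSE → 53
job_id=610: ELSE → 40
job_id=611: ELSE → 195

50, 36, 220, 184, 80, 14, 138, 44, 132, 53, 40, 195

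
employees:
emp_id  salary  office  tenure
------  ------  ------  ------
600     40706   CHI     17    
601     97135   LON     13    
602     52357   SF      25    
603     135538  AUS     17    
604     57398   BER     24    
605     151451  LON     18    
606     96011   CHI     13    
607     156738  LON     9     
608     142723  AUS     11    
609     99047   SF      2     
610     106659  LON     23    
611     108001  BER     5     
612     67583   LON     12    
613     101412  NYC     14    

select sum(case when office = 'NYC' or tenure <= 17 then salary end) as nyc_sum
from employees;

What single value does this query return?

emp_id=600: ✓ → 40706
emp_id=601: ✓ → 97135
emp_id=602: ✗
emp_id=603: ✓ → 135538
emp_id=604: ✗
emp_id=605: ✗
emp_id=606: ✓ → 96011
emp_id=607: ✓ → 156738
emp_id=608: ✓ → 142723
emp_id=609: ✓ → 99047
emp_id=610: ✗
emp_id=611: ✓ → 108001
emp_id=612: ✓ → 67583
emp_id=613: ✓ → 101412
nyc_sum = 40706 + 97135 + 135538 + 96011 + 156738 + 142723 + 99047 + 108001 + 67583 + 101412 = 1044894

1044894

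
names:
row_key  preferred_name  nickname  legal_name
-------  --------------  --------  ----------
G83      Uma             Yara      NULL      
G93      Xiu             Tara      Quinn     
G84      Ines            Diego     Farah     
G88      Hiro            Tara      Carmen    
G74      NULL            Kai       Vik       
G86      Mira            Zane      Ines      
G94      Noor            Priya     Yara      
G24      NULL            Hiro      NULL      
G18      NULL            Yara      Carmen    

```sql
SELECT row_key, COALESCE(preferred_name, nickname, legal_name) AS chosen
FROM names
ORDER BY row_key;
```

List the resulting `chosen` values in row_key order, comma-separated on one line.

Yara, Hiro, Kai, Uma, Ines, Mira, Hiro, Xiu, Noor

row_key=G18: preferred_name=NULL, nickname=Yara → Yara
row_key=G24: preferred_name=NULL, nickname=Hiro → Hiro
row_key=G74: preferred_name=NULL, nickname=Kai → Kai
row_key=G83: preferred_name=Uma → Uma
row_key=G84: preferred_name=Ines → Ines
row_key=G86: preferred_name=Mira → Mira
row_key=G88: preferred_name=Hiro → Hiro
row_key=G93: preferred_name=Xiu → Xiu
row_key=G94: preferred_name=Noor → Noor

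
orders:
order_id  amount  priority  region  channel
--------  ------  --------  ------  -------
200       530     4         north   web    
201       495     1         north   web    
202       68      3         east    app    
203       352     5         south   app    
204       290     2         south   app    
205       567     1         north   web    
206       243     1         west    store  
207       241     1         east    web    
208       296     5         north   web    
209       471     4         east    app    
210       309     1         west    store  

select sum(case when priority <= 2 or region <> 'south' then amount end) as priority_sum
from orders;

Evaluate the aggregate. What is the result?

order_id=200: ✓ → 530
order_id=201: ✓ → 495
order_id=202: ✓ → 68
order_id=203: ✗
order_id=204: ✓ → 290
order_id=205: ✓ → 567
order_id=206: ✓ → 243
order_id=207: ✓ → 241
order_id=208: ✓ → 296
order_id=209: ✓ → 471
order_id=210: ✓ → 309
priority_sum = 530 + 495 + 68 + 290 + 567 + 243 + 241 + 296 + 471 + 309 = 3510

3510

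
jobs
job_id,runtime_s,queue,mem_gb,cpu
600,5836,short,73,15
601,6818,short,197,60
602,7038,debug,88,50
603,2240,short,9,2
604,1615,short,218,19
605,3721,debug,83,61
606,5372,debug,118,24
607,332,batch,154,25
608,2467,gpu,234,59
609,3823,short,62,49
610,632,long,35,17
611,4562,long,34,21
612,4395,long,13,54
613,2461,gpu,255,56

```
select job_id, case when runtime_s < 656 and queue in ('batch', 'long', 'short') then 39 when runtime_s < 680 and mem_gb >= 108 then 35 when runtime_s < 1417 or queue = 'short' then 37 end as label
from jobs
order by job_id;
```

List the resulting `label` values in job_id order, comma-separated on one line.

job_id=600: runtime_s < 1417 or queue = 'short' → 37
job_id=601: runtime_s < 1417 or queue = 'short' → 37
job_id=602: (no match → NULL) → NULL
job_id=603: runtime_s < 1417 or queue = 'short' → 37
job_id=604: runtime_s < 1417 or queue = 'short' → 37
job_id=605: (no match → NULL) → NULL
job_id=606: (no match → NULL) → NULL
job_id=607: runtime_s < 656 and queue in ('batch', 'long', 'short') → 39
job_id=608: (no match → NULL) → NULL
job_id=609: runtime_s < 1417 or queue = 'short' → 37
job_id=610: runtime_s < 656 and queue in ('batch', 'long', 'short') → 39
job_id=611: (no match → NULL) → NULL
job_id=612: (no match → NULL) → NULL
job_id=613: (no match → NULL) → NULL

37, 37, NULL, 37, 37, NULL, NULL, 39, NULL, 37, 39, NULL, NULL, NULL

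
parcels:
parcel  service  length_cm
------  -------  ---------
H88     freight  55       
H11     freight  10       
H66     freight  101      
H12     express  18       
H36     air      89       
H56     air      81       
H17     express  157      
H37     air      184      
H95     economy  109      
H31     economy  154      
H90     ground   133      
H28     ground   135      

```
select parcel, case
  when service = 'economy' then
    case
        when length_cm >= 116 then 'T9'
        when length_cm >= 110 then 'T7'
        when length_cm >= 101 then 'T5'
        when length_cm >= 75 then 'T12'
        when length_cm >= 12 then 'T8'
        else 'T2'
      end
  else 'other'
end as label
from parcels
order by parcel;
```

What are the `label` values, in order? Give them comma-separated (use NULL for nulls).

parcel=H11: service='freight' → outer ELSE → other
parcel=H12: service='express' → outer ELSE → other
parcel=H17: service='express' → outer ELSE → other
parcel=H28: service='ground' → outer ELSE → other
parcel=H31: service='economy' → inner[length_cm >= 116] → T9
parcel=H36: service='air' → outer ELSE → other
parcel=H37: service='air' → outer ELSE → other
parcel=H56: service='air' → outer ELSE → other
parcel=H66: service='freight' → outer ELSE → other
parcel=H88: service='freight' → outer ELSE → other
parcel=H90: service='ground' → outer ELSE → other
parcel=H95: service='economy' → inner[length_cm >= 101] → T5

other, other, other, other, T9, other, other, other, other, other, other, T5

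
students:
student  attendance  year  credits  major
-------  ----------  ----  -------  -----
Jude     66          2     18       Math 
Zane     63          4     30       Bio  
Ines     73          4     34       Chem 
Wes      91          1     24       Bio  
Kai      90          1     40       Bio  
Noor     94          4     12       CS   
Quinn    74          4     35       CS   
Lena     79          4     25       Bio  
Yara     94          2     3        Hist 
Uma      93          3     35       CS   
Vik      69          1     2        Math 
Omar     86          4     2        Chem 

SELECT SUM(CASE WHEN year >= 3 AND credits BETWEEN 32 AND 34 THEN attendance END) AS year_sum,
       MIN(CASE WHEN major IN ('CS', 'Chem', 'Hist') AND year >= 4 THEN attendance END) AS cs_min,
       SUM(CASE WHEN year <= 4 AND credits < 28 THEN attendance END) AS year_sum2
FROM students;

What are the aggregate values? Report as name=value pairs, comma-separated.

year_sum=73, cs_min=73, year_sum2=579

[year_sum: year >= 3 AND credits BETWEEN 32 AND 34]
student=Jude: ✗
student=Zane: ✗
student=Ines: ✓ → 73
student=Wes: ✗
student=Kai: ✗
student=Noor: ✗
student=Quinn: ✗
student=Lena: ✗
student=Yara: ✗
student=Uma: ✗
student=Vik: ✗
student=Omar: ✗
year_sum = 73
—
[cs_min: major IN ('CS', 'Chem', 'Hist') AND year >= 4]
student=Jude: ✗
student=Zane: ✗
student=Ines: ✓ → 73
student=Wes: ✗
student=Kai: ✗
student=Noor: ✓ → 94
student=Quinn: ✓ → 74
student=Lena: ✗
student=Yara: ✗
student=Uma: ✗
student=Vik: ✗
student=Omar: ✓ → 86
cs_min = MIN(73, 94, 74, 86) = 73
—
[year_sum2: year <= 4 AND credits < 28]
student=Jude: ✓ → 66
student=Zane: ✗
student=Ines: ✗
student=Wes: ✓ → 91
student=Kai: ✗
student=Noor: ✓ → 94
student=Quinn: ✗
student=Lena: ✓ → 79
student=Yara: ✓ → 94
student=Uma: ✗
student=Vik: ✓ → 69
student=Omar: ✓ → 86
year_sum2 = 66 + 91 + 94 + 79 + 94 + 69 + 86 = 579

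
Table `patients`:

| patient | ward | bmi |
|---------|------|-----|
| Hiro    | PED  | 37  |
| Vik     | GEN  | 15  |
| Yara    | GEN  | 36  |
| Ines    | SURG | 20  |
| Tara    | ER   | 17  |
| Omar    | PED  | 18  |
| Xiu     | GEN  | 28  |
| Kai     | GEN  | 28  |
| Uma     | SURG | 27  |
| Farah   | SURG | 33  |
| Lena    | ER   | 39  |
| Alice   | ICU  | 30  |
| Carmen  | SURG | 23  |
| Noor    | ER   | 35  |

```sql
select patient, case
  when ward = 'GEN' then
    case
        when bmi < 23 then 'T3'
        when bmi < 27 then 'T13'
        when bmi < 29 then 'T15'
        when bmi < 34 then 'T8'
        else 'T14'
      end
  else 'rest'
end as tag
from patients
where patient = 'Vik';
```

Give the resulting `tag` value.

patient = Vik: ward=GEN, bmi=15.
ward='GEN' → inner[bmi < 23] → T3

T3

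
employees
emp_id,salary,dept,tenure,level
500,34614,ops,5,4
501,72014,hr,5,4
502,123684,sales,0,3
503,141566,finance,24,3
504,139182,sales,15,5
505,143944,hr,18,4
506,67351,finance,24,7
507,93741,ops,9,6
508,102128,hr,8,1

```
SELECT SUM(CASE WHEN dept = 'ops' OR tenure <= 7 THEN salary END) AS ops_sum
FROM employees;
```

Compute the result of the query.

emp_id=500: ✓ → 34614
emp_id=501: ✓ → 72014
emp_id=502: ✓ → 123684
emp_id=503: ✗
emp_id=504: ✗
emp_id=505: ✗
emp_id=506: ✗
emp_id=507: ✓ → 93741
emp_id=508: ✗
ops_sum = 34614 + 72014 + 123684 + 93741 = 324053

324053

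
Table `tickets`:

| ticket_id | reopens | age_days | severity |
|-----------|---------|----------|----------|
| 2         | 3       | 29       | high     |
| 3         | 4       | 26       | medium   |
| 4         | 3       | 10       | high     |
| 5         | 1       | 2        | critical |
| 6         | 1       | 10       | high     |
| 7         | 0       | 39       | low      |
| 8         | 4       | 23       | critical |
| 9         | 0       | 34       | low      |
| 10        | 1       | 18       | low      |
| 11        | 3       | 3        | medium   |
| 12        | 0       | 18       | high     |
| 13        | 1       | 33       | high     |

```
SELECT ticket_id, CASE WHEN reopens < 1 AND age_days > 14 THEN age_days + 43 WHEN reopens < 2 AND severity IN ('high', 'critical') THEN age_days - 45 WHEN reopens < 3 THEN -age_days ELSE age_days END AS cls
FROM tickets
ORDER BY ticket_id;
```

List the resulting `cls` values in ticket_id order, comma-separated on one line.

ticket_id=2: ELSE → 29
ticket_id=3: ELSE → 26
ticket_id=4: ELSE → 10
ticket_id=5: reopens < 2 AND severity IN ('high', 'critical') → -43
ticket_id=6: reopens < 2 AND severity IN ('high', 'critical') → -35
ticket_id=7: reopens < 1 AND age_days > 14 → 82
ticket_id=8: ELSE → 23
ticket_id=9: reopens < 1 AND age_days > 14 → 77
ticket_id=10: reopens < 3 → -18
ticket_id=11: ELSE → 3
ticket_id=12: reopens < 1 AND age_days > 14 → 61
ticket_id=13: reopens < 2 AND severity IN ('high', 'critical') → -12

29, 26, 10, -43, -35, 82, 23, 77, -18, 3, 61, -12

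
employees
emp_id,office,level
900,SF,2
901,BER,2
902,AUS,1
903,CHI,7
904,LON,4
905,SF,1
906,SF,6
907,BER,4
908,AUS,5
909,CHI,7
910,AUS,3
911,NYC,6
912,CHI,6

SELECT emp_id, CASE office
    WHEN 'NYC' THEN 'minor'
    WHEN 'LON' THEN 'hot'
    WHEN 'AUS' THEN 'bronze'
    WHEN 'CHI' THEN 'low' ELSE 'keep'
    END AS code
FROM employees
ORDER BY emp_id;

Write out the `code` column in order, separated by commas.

emp_id=900: ELSE → keep
emp_id=901: ELSE → keep
emp_id=902: office='AUS' → bronze
emp_id=903: office='CHI' → low
emp_id=904: office='LON' → hot
emp_id=905: ELSE → keep
emp_id=906: ELSE → keep
emp_id=907: ELSE → keep
emp_id=908: office='AUS' → bronze
emp_id=909: office='CHI' → low
emp_id=910: office='AUS' → bronze
emp_id=911: office='NYC' → minor
emp_id=912: office='CHI' → low

keep, keep, bronze, low, hot, keep, keep, keep, bronze, low, bronze, minor, low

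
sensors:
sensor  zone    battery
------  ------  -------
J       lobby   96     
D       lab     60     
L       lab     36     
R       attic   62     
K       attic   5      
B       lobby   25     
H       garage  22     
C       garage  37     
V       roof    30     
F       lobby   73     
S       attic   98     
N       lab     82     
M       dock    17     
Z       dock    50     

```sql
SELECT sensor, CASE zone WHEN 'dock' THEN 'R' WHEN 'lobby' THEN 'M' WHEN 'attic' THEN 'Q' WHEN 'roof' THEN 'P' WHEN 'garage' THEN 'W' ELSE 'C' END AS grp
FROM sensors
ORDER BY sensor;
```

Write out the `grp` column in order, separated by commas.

sensor=B: zone='lobby' → M
sensor=C: zone='garage' → W
sensor=D: ELSE → C
sensor=F: zone='lobby' → M
sensor=H: zone='garage' → W
sensor=J: zone='lobby' → M
sensor=K: zone='attic' → Q
sensor=L: ELSE → C
sensor=M: zone='dock' → R
sensor=N: ELSE → C
sensor=R: zone='attic' → Q
sensor=S: zone='attic' → Q
sensor=V: zone='roof' → P
sensor=Z: zone='dock' → R

M, W, C, M, W, M, Q, C, R, C, Q, Q, P, R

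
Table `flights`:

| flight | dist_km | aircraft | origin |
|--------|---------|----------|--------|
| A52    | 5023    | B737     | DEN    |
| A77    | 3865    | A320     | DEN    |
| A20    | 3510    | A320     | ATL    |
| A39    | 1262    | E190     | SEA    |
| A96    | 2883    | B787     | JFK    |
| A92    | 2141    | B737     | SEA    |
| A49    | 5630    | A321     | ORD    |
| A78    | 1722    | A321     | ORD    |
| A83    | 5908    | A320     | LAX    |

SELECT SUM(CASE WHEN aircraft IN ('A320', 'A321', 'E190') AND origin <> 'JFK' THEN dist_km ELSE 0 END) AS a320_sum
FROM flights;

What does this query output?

flight=A52: ✗
flight=A77: ✓ → 3865
flight=A20: ✓ → 3510
flight=A39: ✓ → 1262
flight=A96: ✗
flight=A92: ✗
flight=A49: ✓ → 5630
flight=A78: ✓ → 1722
flight=A83: ✓ → 5908
a320_sum = 3865 + 3510 + 1262 + 5630 + 1722 + 5908 = 21897

21897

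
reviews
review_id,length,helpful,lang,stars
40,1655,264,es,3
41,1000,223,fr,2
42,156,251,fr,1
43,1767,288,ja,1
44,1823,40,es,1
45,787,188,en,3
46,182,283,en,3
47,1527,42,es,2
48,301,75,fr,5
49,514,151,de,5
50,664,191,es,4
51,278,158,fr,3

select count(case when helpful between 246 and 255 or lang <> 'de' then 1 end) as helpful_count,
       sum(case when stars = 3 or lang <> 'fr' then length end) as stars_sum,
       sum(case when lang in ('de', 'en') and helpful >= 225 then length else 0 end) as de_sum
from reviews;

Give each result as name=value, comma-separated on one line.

[helpful_count: helpful between 246 and 255 or lang <> 'de']
review_id=40: ✓ → 1
review_id=41: ✓ → 1
review_id=42: ✓ → 1
review_id=43: ✓ → 1
review_id=44: ✓ → 1
review_id=45: ✓ → 1
review_id=46: ✓ → 1
review_id=47: ✓ → 1
review_id=48: ✓ → 1
review_id=49: ✗
review_id=50: ✓ → 1
review_id=51: ✓ → 1
helpful_count = COUNT(1, 1, 1, 1, 1, 1, 1, 1, 1, 1, 1) = 11
—
[stars_sum: stars = 3 or lang <> 'fr']
review_id=40: ✓ → 1655
review_id=41: ✗
review_id=42: ✗
review_id=43: ✓ → 1767
review_id=44: ✓ → 1823
review_id=45: ✓ → 787
review_id=46: ✓ → 182
review_id=47: ✓ → 1527
review_id=48: ✗
review_id=49: ✓ → 514
review_id=50: ✓ → 664
review_id=51: ✓ → 278
stars_sum = 1655 + 1767 + 1823 + 787 + 182 + 1527 + 514 + 664 + 278 = 9197
—
[de_sum: lang in ('de', 'en') and helpful >= 225]
review_id=40: ✗
review_id=41: ✗
review_id=42: ✗
review_id=43: ✗
review_id=44: ✗
review_id=45: ✗
review_id=46: ✓ → 182
review_id=47: ✗
review_id=48: ✗
review_id=49: ✗
review_id=50: ✗
review_id=51: ✗
de_sum = 182

helpful_count=11, stars_sum=9197, de_sum=182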